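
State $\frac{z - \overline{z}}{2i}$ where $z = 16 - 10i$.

z - conjugate(z) = 2bi
(z - conjugate(z))/(2i) = 2bi/(2i) = b = -10


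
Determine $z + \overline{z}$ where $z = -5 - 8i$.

z + conjugate(z) = (a + bi) + (a - bi) = 2a
= 2 * (-5) = -10


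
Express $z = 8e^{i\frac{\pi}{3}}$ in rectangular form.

a = r cos θ = 8 * 1/2 = 4
b = r sin θ = 8 * sqrt(3)/2 = 4*sqrt(3)
z = 4 + 4*sqrt(3)i


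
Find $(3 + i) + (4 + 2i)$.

(3 + 4) + (1 + 2)i = 7 + 3i


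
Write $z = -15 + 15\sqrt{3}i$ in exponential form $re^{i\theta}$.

r = |z| = sqrt((-15)^2 + (15*sqrt(3))^2) = sqrt(225 + 675) = sqrt(900) = 30
θ = arctan(b/a) = arctan(25.9808/-15) (quadrant-adjusted) = 120° = 2π/3
z = 30e^(i*2π/3)


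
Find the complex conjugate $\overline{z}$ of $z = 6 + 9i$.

If z = a + bi, then conjugate(z) = a - bi
conjugate(6 + 9i) = 6 - 9i


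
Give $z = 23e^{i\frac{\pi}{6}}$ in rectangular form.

a = r cos θ = 23 * sqrt(3)/2 = 23*sqrt(3)/2
b = r sin θ = 23 * 1/2 = 23/2
z = 23*sqrt(3)/2 + (23/2)i


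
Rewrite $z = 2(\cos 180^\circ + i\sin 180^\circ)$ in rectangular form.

a = r cos θ = 2 * -1 = -2
b = r sin θ = 2 * 0 = 0
z = -2


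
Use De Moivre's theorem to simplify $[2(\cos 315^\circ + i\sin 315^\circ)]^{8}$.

By De Moivre: z^n = r^n(cos(nθ) + i sin(nθ))
= 2^8(cos(8*315°) + i sin(8*315°))
= 256(cos 0° + i sin 0°)
= 256


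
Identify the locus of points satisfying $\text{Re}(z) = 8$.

Re(z) = x where z = x + yi; the equation x = 8 is satisfied by all points with that x-coordinate
Locus: Vertical line x = 8


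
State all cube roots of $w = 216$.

|w| = 216, arg(w) = 0°
Root modulus = 216^(1/3) = 6
Root arguments: θ_k = (0° + 360°k)/3 for k = 0, 1, ..., 2
Roots: 6, -3 + 3*sqrt(3)i, -3 - 3*sqrt(3)i


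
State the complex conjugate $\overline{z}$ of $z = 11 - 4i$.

If z = a + bi, then conjugate(z) = a - bi
conjugate(11 - 4i) = 11 + 4i


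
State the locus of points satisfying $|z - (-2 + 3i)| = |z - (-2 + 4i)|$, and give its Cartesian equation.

|z - z1| = |z - z2| means z is equidistant from z1 and z2,
i.e. the perpendicular bisector of the segment from (-2, 3) to (-2, 4) (midpoint (-2, 7/2)).
With z = x + yi, square both sides:
(x - (-2))^2 + (y - 3)^2 = (x - (-2))^2 + (y - 4)^2
The x^2 and y^2 terms cancel: 0x + 2y = 20 - 13 = 7
Simplify: y = 7/2
Locus: Perpendicular bisector of the segment from (-2, 3) to (-2, 4): the line y = 7/2


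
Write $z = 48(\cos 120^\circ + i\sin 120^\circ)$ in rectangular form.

a = r cos θ = 48 * -1/2 = -24
b = r sin θ = 48 * sqrt(3)/2 = 24*sqrt(3)
z = -24 + 24*sqrt(3)i


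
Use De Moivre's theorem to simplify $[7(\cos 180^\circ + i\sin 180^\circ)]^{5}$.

By De Moivre: z^n = r^n(cos(nθ) + i sin(nθ))
= 7^5(cos(5*180°) + i sin(5*180°))
= 16807(cos 180° + i sin 180°)
= -16807


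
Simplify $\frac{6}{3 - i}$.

Multiply numerator and denominator by conjugate (3 + i):
= (6)(3 + i) / (3^2 + (-1)^2)
= (18 + 6i) / 10
Divide through by 2: (9 + 3i) / 5
= 9/5 + (3/5)i


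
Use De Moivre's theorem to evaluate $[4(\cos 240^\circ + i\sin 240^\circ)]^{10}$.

By De Moivre: z^n = r^n(cos(nθ) + i sin(nθ))
= 4^10(cos(10*240°) + i sin(10*240°))
= 1048576(cos 240° + i sin 240°)
= -524288 - 524288*sqrt(3)i


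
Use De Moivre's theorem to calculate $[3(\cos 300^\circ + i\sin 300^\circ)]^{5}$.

By De Moivre: z^n = r^n(cos(nθ) + i sin(nθ))
= 3^5(cos(5*300°) + i sin(5*300°))
= 243(cos 60° + i sin 60°)
= 243/2 + (243*sqrt(3)/2)i


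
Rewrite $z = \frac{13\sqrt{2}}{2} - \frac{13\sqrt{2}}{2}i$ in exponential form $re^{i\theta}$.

r = |z| = sqrt((13*sqrt(2)/2)^2 + (-13*sqrt(2)/2)^2) = sqrt(169/2 + 169/2) = sqrt(169) = 13
θ = arctan(b/a) = arctan(-9.1924/9.1924) (quadrant-adjusted) = -45° = -π/4
z = 13e^(-i*π/4)


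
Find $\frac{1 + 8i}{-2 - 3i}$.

Multiply numerator and denominator by conjugate (-2 + 3i):
= (1 + 8i)(-2 + 3i) / ((-2)^2 + (-3)^2)
= (-26 - 13i) / 13
= -2 - i


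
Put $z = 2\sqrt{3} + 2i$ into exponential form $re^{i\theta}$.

r = |z| = sqrt((2*sqrt(3))^2 + (2)^2) = sqrt(12 + 4) = sqrt(16) = 4
θ = arctan(b/a) = arctan(2/3.4641) (quadrant-adjusted) = 30° = π/6
z = 4e^(i*π/6)


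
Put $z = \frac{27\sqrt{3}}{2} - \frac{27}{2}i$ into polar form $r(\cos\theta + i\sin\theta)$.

r = |z| = sqrt(a^2 + b^2) = sqrt((27*sqrt(3)/2)^2 + (-27/2)^2) = sqrt(2187/4 + 729/4) = sqrt(729) = 27
θ = arctan(b/a) = arctan(-13.5/23.3827) (quadrant-adjusted) = 330°
z = 27(cos 330° + i sin 330°)


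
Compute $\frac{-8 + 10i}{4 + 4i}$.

Multiply numerator and denominator by conjugate (4 - 4i):
= (-8 + 10i)(4 - 4i) / (4^2 + 4^2)
= (8 + 72i) / 32
Divide through by 8: (1 + 9i) / 4
= 1/4 + (9/4)i


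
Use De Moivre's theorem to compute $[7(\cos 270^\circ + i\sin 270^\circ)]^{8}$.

By De Moivre: z^n = r^n(cos(nθ) + i sin(nθ))
= 7^8(cos(8*270°) + i sin(8*270°))
= 5764801(cos 0° + i sin 0°)
= 5764801


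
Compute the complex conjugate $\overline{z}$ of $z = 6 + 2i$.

If z = a + bi, then conjugate(z) = a - bi
conjugate(6 + 2i) = 6 - 2i


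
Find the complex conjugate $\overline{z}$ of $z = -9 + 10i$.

If z = a + bi, then conjugate(z) = a - bi
conjugate(-9 + 10i) = -9 - 10i


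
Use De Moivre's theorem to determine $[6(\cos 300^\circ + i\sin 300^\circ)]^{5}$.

By De Moivre: z^n = r^n(cos(nθ) + i sin(nθ))
= 6^5(cos(5*300°) + i sin(5*300°))
= 7776(cos 60° + i sin 60°)
= 3888 + 3888*sqrt(3)i


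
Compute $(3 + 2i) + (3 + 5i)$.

(3 + 3) + (2 + 5)i = 6 + 7i


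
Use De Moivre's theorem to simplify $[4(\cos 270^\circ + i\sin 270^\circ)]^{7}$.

By De Moivre: z^n = r^n(cos(nθ) + i sin(nθ))
= 4^7(cos(7*270°) + i sin(7*270°))
= 16384(cos 90° + i sin 90°)
= 16384i


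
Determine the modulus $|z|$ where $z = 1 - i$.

|z| = sqrt(a^2 + b^2) = sqrt(1^2 + (-1)^2) = sqrt(2) = sqrt(2)


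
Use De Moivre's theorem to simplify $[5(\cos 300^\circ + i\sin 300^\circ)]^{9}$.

By De Moivre: z^n = r^n(cos(nθ) + i sin(nθ))
= 5^9(cos(9*300°) + i sin(9*300°))
= 1953125(cos 180° + i sin 180°)
= -1953125


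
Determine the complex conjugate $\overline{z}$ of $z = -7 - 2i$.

If z = a + bi, then conjugate(z) = a - bi
conjugate(-7 - 2i) = -7 + 2i


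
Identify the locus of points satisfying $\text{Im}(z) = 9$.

Im(z) = y where z = x + yi; the equation y = 9 is satisfied by all points with that y-coordinate
Locus: Horizontal line y = 9


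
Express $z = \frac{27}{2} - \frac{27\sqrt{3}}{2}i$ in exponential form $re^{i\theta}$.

r = |z| = sqrt((27/2)^2 + (-27*sqrt(3)/2)^2) = sqrt(729/4 + 2187/4) = sqrt(729) = 27
θ = arctan(b/a) = arctan(-23.3827/13.5) (quadrant-adjusted) = -60° = -π/3
z = 27e^(-i*π/3)


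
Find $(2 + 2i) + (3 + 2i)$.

(2 + 3) + (2 + 2)i = 5 + 4i


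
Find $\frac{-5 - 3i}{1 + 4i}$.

Multiply numerator and denominator by conjugate (1 - 4i):
= (-5 - 3i)(1 - 4i) / (1^2 + 4^2)
= (-17 + 17i) / 17
= -1 + i


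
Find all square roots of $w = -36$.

|w| = 36, arg(w) = 180°
Root modulus = 36^(1/2) = 6
Root arguments: θ_k = (180° + 360°k)/2 for k = 0, 1, ..., 1
Roots: 6i, -6i


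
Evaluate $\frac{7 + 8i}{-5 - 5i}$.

Multiply numerator and denominator by conjugate (-5 + 5i):
= (7 + 8i)(-5 + 5i) / ((-5)^2 + (-5)^2)
= (-75 - 5i) / 50
Divide through by 5: (-15 - i) / 10
= -3/2 - (1/10)i


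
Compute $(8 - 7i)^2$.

(a + bi)^2 = a^2 - b^2 + 2abi
= 8^2 - (-7)^2 + 2*8*(-7)i
= 15 - 112i


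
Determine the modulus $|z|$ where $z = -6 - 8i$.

|z| = sqrt(a^2 + b^2) = sqrt((-6)^2 + (-8)^2) = sqrt(100) = 10


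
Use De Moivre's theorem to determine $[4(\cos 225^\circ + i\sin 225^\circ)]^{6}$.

By De Moivre: z^n = r^n(cos(nθ) + i sin(nθ))
= 4^6(cos(6*225°) + i sin(6*225°))
= 4096(cos 270° + i sin 270°)
= -4096i


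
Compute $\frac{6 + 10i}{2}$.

Divisor is real, so divide each part by 2:
= 3 + 5i


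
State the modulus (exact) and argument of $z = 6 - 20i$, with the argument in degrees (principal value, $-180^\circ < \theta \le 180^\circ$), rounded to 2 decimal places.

|z| = sqrt(6^2 + (-20)^2) = sqrt(436)
arg(z) = arctan(b/a) = arctan(-20/6) (quadrant-adjusted) = -73.30°


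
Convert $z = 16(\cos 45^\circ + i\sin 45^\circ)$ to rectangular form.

a = r cos θ = 16 * sqrt(2)/2 = 8*sqrt(2)
b = r sin θ = 16 * sqrt(2)/2 = 8*sqrt(2)
z = 8*sqrt(2) + 8*sqrt(2)i


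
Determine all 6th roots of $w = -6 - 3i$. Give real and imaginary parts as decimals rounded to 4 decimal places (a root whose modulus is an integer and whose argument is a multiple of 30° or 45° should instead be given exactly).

|w| = sqrt(45) ≈ 6.708204, arg(w) ≈ 206.565051°
Root modulus = sqrt(45)^(1/6) ≈ 1.373307
Root arguments: θ_k = (arg(w) + 360°k)/6 for k = 0, 1, ..., 5
Compute each root as (root modulus)(cos θ_k + i sin θ_k) using full-precision intermediates, then round to 4 decimal places.
Roots: 1.1328 + 0.7764i, -0.1060 + 1.3692i, -1.2388 + 0.5928i, -1.1328 - 0.7764i, 0.1060 - 1.3692i, 1.2388 - 0.5928i


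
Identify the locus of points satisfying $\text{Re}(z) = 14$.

Re(z) = x where z = x + yi; the equation x = 14 is satisfied by all points with that x-coordinate
Locus: Vertical line x = 14


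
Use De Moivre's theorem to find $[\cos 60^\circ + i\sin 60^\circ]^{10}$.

By De Moivre: z^n = r^n(cos(nθ) + i sin(nθ))
= 1^10(cos(10*60°) + i sin(10*60°))
= 1(cos 240° + i sin 240°)
= -1/2 - (sqrt(3)/2)i


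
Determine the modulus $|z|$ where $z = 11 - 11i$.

|z| = sqrt(a^2 + b^2) = sqrt(11^2 + (-11)^2) = sqrt(242) = sqrt(242)


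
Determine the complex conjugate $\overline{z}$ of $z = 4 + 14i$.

If z = a + bi, then conjugate(z) = a - bi
conjugate(4 + 14i) = 4 - 14i


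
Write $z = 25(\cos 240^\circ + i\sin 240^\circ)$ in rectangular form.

a = r cos θ = 25 * -1/2 = -25/2
b = r sin θ = 25 * -sqrt(3)/2 = -25*sqrt(3)/2
z = -25/2 - (25*sqrt(3)/2)i


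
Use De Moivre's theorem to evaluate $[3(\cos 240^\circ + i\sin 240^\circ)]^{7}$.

By De Moivre: z^n = r^n(cos(nθ) + i sin(nθ))
= 3^7(cos(7*240°) + i sin(7*240°))
= 2187(cos 240° + i sin 240°)
= -2187/2 - (2187*sqrt(3)/2)i


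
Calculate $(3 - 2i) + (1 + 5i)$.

(3 + 1) + (-2 + 5)i = 4 + 3i


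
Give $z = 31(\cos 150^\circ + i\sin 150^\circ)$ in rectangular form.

a = r cos θ = 31 * -sqrt(3)/2 = -31*sqrt(3)/2
b = r sin θ = 31 * 1/2 = 31/2
z = -31*sqrt(3)/2 + (31/2)i


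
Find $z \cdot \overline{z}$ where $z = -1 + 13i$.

z * conjugate(z) = |z|^2 = a^2 + b^2
= (-1)^2 + 13^2 = 170


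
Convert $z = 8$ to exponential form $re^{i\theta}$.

r = |z| = sqrt((8)^2 + (0)^2) = sqrt(64 + 0) = sqrt(64) = 8
b = 0 and a > 0, so z lies on the positive real axis: θ = 0
z = 8e^(i*0) = 8


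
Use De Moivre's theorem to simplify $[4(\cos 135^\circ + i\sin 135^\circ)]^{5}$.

By De Moivre: z^n = r^n(cos(nθ) + i sin(nθ))
= 4^5(cos(5*135°) + i sin(5*135°))
= 1024(cos 315° + i sin 315°)
= 512*sqrt(2) - 512*sqrt(2)i


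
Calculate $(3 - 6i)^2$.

(a + bi)^2 = a^2 - b^2 + 2abi
= 3^2 - (-6)^2 + 2*3*(-6)i
= -27 - 36i


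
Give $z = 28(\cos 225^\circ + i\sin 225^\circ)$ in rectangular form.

a = r cos θ = 28 * -sqrt(2)/2 = -14*sqrt(2)
b = r sin θ = 28 * -sqrt(2)/2 = -14*sqrt(2)
z = -14*sqrt(2) - 14*sqrt(2)i


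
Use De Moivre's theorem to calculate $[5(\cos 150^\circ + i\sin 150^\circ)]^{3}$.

By De Moivre: z^n = r^n(cos(nθ) + i sin(nθ))
= 5^3(cos(3*150°) + i sin(3*150°))
= 125(cos 90° + i sin 90°)
= 125i


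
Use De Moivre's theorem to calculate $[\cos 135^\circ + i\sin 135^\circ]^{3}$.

By De Moivre: z^n = r^n(cos(nθ) + i sin(nθ))
= 1^3(cos(3*135°) + i sin(3*135°))
= 1(cos 45° + i sin 45°)
= sqrt(2)/2 + (sqrt(2)/2)i


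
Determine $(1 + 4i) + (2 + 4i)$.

(1 + 2) + (4 + 4)i = 3 + 8i


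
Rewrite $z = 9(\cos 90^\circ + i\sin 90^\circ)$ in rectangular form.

a = r cos θ = 9 * 0 = 0
b = r sin θ = 9 * 1 = 9
z = 9i


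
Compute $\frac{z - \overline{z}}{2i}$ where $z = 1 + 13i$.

z - conjugate(z) = 2bi
(z - conjugate(z))/(2i) = 2bi/(2i) = b = 13


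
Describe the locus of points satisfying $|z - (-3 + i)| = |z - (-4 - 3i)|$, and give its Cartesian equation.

|z - z1| = |z - z2| means z is equidistant from z1 and z2,
i.e. the perpendicular bisector of the segment from (-3, 1) to (-4, -3) (midpoint (-7/2, -1)).
With z = x + yi, square both sides:
(x - (-3))^2 + (y - 1)^2 = (x - (-4))^2 + (y - (-3))^2
The x^2 and y^2 terms cancel: -2x + (-8)y = 25 - 10 = 15
Simplify: 2x + 8y = -15
Locus: Perpendicular bisector of the segment from (-3, 1) to (-4, -3): the line 2x + 8y = -15


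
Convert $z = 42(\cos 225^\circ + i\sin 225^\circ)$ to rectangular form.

a = r cos θ = 42 * -sqrt(2)/2 = -21*sqrt(2)
b = r sin θ = 42 * -sqrt(2)/2 = -21*sqrt(2)
z = -21*sqrt(2) - 21*sqrt(2)i


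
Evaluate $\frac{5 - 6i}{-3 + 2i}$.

Multiply numerator and denominator by conjugate (-3 - 2i):
= (5 - 6i)(-3 - 2i) / ((-3)^2 + 2^2)
= (-27 + 8i) / 13
= -27/13 + (8/13)i


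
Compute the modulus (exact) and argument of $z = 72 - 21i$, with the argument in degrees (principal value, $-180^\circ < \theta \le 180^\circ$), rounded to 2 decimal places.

|z| = sqrt(72^2 + (-21)^2) = 75
arg(z) = arctan(b/a) = arctan(-21/72) (quadrant-adjusted) = -16.26°


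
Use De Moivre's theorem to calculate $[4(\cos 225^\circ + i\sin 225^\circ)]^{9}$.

By De Moivre: z^n = r^n(cos(nθ) + i sin(nθ))
= 4^9(cos(9*225°) + i sin(9*225°))
= 262144(cos 225° + i sin 225°)
= -131072*sqrt(2) - 131072*sqrt(2)i


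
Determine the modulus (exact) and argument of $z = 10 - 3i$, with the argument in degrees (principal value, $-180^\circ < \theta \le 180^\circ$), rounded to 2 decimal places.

|z| = sqrt(10^2 + (-3)^2) = sqrt(109)
arg(z) = arctan(b/a) = arctan(-3/10) (quadrant-adjusted) = -16.70°


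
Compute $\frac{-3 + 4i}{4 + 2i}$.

Multiply numerator and denominator by conjugate (4 - 2i):
= (-3 + 4i)(4 - 2i) / (4^2 + 2^2)
= (-4 + 22i) / 20
Divide through by 2: (-2 + 11i) / 10
= -1/5 + (11/10)i


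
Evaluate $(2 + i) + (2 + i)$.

(2 + 2) + (1 + 1)i = 4 + 2i


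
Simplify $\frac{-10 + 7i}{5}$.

Divisor is real, so divide each part by 5:
= -2 + (7/5)i


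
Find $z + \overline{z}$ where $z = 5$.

z + conjugate(z) = (a + bi) + (a - bi) = 2a
= 2 * 5 = 10


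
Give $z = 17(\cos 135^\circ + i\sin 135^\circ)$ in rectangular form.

a = r cos θ = 17 * -sqrt(2)/2 = -17*sqrt(2)/2
b = r sin θ = 17 * sqrt(2)/2 = 17*sqrt(2)/2
z = -17*sqrt(2)/2 + (17*sqrt(2)/2)i


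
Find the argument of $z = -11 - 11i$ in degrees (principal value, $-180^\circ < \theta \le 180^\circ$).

θ = arctan(b/a) = arctan(-11/-11) (quadrant-adjusted) = -135°


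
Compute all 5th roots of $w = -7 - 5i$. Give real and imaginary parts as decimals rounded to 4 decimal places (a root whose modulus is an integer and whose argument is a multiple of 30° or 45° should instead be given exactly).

|w| = sqrt(74) ≈ 8.602325, arg(w) ≈ 215.537678°
Root modulus = sqrt(74)^(1/5) ≈ 1.537883
Root arguments: θ_k = (arg(w) + 360°k)/5 for k = 0, 1, ..., 4
Compute each root as (root modulus)(cos θ_k + i sin θ_k) using full-precision intermediates, then round to 4 decimal places.
Roots: 1.1228 + 1.0509i, -0.6526 + 1.3926i, -1.5261 - 0.1903i, -0.2906 - 1.5102i, 1.3465 - 0.7431i


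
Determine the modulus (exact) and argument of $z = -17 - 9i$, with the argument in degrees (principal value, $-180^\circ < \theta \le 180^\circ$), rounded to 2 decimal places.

|z| = sqrt((-17)^2 + (-9)^2) = sqrt(370)
arg(z) = arctan(b/a) = arctan(-9/-17) (quadrant-adjusted) = -152.10°


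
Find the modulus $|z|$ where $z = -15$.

|z| = sqrt(a^2 + b^2) = sqrt((-15)^2 + 0^2) = sqrt(225) = 15


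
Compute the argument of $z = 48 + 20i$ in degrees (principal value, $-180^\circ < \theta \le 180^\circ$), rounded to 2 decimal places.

θ = arctan(b/a) = arctan(20/48) (quadrant-adjusted) = 22.62°


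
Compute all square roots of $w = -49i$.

|w| = 49, arg(w) = 270°
Root modulus = 49^(1/2) = 7
Root arguments: θ_k = (270° + 360°k)/2 for k = 0, 1, ..., 1
Roots: -7*sqrt(2)/2 + (7*sqrt(2)/2)i, 7*sqrt(2)/2 - (7*sqrt(2)/2)i


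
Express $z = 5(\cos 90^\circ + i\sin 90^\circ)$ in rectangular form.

a = r cos θ = 5 * 0 = 0
b = r sin θ = 5 * 1 = 5
z = 5i


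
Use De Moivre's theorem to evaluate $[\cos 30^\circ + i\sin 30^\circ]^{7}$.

By De Moivre: z^n = r^n(cos(nθ) + i sin(nθ))
= 1^7(cos(7*30°) + i sin(7*30°))
= 1(cos 210° + i sin 210°)
= -sqrt(3)/2 - (1/2)i


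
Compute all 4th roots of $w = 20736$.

|w| = 20736, arg(w) = 0°
Root modulus = 20736^(1/4) = 12
Root arguments: θ_k = (0° + 360°k)/4 for k = 0, 1, ..., 3
Roots: 12, 12i, -12, -12i


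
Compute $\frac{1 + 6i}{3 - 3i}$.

Multiply numerator and denominator by conjugate (3 + 3i):
= (1 + 6i)(3 + 3i) / (3^2 + (-3)^2)
= (-15 + 21i) / 18
Divide through by 3: (-5 + 7i) / 6
= -5/6 + (7/6)i


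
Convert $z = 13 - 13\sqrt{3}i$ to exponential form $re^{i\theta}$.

r = |z| = sqrt((13)^2 + (-13*sqrt(3))^2) = sqrt(169 + 507) = sqrt(676) = 26
θ = arctan(b/a) = arctan(-22.5167/13) (quadrant-adjusted) = -60° = -π/3
z = 26e^(-i*π/3)


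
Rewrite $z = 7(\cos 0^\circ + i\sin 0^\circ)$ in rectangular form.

a = r cos θ = 7 * 1 = 7
b = r sin θ = 7 * 0 = 0
z = 7


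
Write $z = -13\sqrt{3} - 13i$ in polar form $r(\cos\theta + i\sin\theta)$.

r = |z| = sqrt(a^2 + b^2) = sqrt((-13*sqrt(3))^2 + (-13)^2) = sqrt(507 + 169) = sqrt(676) = 26
θ = arctan(b/a) = arctan(-13/-22.5167) (quadrant-adjusted) = 210°
z = 26(cos 210° + i sin 210°)


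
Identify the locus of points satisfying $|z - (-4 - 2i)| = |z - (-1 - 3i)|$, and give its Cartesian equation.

|z - z1| = |z - z2| means z is equidistant from z1 and z2,
i.e. the perpendicular bisector of the segment from (-4, -2) to (-1, -3) (midpoint (-5/2, -5/2)).
With z = x + yi, square both sides:
(x - (-4))^2 + (y - (-2))^2 = (x - (-1))^2 + (y - (-3))^2
The x^2 and y^2 terms cancel: 6x + (-2)y = 10 - 20 = -10
Simplify: 3x - y = -5
Locus: Perpendicular bisector of the segment from (-4, -2) to (-1, -3): the line 3x - y = -5


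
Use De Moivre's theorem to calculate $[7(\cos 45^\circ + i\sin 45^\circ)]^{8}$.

By De Moivre: z^n = r^n(cos(nθ) + i sin(nθ))
= 7^8(cos(8*45°) + i sin(8*45°))
= 5764801(cos 0° + i sin 0°)
= 5764801


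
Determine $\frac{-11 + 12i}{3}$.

Divisor is real, so divide each part by 3:
= -11/3 + 4i


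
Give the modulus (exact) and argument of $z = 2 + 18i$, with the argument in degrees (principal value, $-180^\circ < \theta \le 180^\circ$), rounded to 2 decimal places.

|z| = sqrt(2^2 + 18^2) = sqrt(328)
arg(z) = arctan(b/a) = arctan(18/2) (quadrant-adjusted) = 83.66°


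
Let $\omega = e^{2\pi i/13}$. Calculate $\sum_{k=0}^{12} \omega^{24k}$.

Let ζ = ω^24 = e^(2πi·24/13). Since 13 ∤ 24, ζ ≠ 1.
Sum = Σ_{k=0}^{12} ζ^k = (ζ^13 - 1)/(ζ - 1) = (ω^{24·13} - 1)/(ζ - 1) = (1 - 1)/(ζ - 1) = 0


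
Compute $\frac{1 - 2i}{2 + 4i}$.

Multiply numerator and denominator by conjugate (2 - 4i):
= (1 - 2i)(2 - 4i) / (2^2 + 4^2)
= (-6 - 8i) / 20
Divide through by 2: (-3 - 4i) / 10
= -3/10 - (2/5)i


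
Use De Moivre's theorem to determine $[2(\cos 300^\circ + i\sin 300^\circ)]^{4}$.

By De Moivre: z^n = r^n(cos(nθ) + i sin(nθ))
= 2^4(cos(4*300°) + i sin(4*300°))
= 16(cos 120° + i sin 120°)
= -8 + 8*sqrt(3)i


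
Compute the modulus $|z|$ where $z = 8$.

|z| = sqrt(a^2 + b^2) = sqrt(8^2 + 0^2) = sqrt(64) = 8


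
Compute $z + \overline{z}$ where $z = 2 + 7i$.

z + conjugate(z) = (a + bi) + (a - bi) = 2a
= 2 * 2 = 4


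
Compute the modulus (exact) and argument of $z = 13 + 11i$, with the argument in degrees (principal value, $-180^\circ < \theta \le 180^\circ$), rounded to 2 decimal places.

|z| = sqrt(13^2 + 11^2) = sqrt(290)
arg(z) = arctan(b/a) = arctan(11/13) (quadrant-adjusted) = 40.24°


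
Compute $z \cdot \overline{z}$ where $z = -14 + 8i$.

z * conjugate(z) = |z|^2 = a^2 + b^2
= (-14)^2 + 8^2 = 260


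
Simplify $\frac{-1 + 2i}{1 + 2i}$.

Multiply numerator and denominator by conjugate (1 - 2i):
= (-1 + 2i)(1 - 2i) / (1^2 + 2^2)
= (3 + 4i) / 5
= 3/5 + (4/5)i


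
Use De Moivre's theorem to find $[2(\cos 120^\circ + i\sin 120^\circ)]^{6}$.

By De Moivre: z^n = r^n(cos(nθ) + i sin(nθ))
= 2^6(cos(6*120°) + i sin(6*120°))
= 64(cos 0° + i sin 0°)
= 64


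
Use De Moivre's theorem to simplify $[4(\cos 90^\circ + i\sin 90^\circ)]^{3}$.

By De Moivre: z^n = r^n(cos(nθ) + i sin(nθ))
= 4^3(cos(3*90°) + i sin(3*90°))
= 64(cos 270° + i sin 270°)
= -64i


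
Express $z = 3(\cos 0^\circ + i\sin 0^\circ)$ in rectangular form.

a = r cos θ = 3 * 1 = 3
b = r sin θ = 3 * 0 = 0
z = 3


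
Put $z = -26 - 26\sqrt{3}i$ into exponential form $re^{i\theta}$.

r = |z| = sqrt((-26)^2 + (-26*sqrt(3))^2) = sqrt(676 + 2028) = sqrt(2704) = 52
θ = arctan(b/a) = arctan(-45.0333/-26) (quadrant-adjusted) = 240° = 4π/3
z = 52e^(i*4π/3)


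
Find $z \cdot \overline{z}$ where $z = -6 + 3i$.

z * conjugate(z) = |z|^2 = a^2 + b^2
= (-6)^2 + 3^2 = 45


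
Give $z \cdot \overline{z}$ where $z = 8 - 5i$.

z * conjugate(z) = |z|^2 = a^2 + b^2
= 8^2 + (-5)^2 = 89


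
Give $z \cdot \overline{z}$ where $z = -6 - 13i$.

z * conjugate(z) = |z|^2 = a^2 + b^2
= (-6)^2 + (-13)^2 = 205


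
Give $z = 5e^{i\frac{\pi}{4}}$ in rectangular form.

a = r cos θ = 5 * sqrt(2)/2 = 5*sqrt(2)/2
b = r sin θ = 5 * sqrt(2)/2 = 5*sqrt(2)/2
z = 5*sqrt(2)/2 + (5*sqrt(2)/2)i


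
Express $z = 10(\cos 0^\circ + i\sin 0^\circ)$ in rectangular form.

a = r cos θ = 10 * 1 = 10
b = r sin θ = 10 * 0 = 0
z = 10


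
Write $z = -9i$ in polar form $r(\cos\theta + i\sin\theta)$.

r = |z| = sqrt(a^2 + b^2) = sqrt((0)^2 + (-9)^2) = sqrt(0 + 81) = sqrt(81) = 9
a = 0 and b < 0, so z lies on the negative imaginary axis: θ = 270°
z = 9(cos 270° + i sin 270°)


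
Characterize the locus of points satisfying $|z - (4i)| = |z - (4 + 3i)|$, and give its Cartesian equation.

|z - z1| = |z - z2| means z is equidistant from z1 and z2,
i.e. the perpendicular bisector of the segment from (0, 4) to (4, 3) (midpoint (2, 7/2)).
With z = x + yi, square both sides:
(x - 0)^2 + (y - 4)^2 = (x - 4)^2 + (y - 3)^2
The x^2 and y^2 terms cancel: 8x + (-2)y = 25 - 16 = 9
Simplify: 8x - 2y = 9
Locus: Perpendicular bisector of the segment from (0, 4) to (4, 3): the line 8x - 2y = 9


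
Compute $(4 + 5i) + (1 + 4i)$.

(4 + 1) + (5 + 4)i = 5 + 9i


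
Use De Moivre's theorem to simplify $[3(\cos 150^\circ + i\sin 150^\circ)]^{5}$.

By De Moivre: z^n = r^n(cos(nθ) + i sin(nθ))
= 3^5(cos(5*150°) + i sin(5*150°))
= 243(cos 30° + i sin 30°)
= 243*sqrt(3)/2 + (243/2)i


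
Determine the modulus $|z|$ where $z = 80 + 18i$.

|z| = sqrt(a^2 + b^2) = sqrt(80^2 + 18^2) = sqrt(6724) = 82


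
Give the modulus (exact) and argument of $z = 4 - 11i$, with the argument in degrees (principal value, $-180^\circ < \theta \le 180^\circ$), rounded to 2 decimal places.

|z| = sqrt(4^2 + (-11)^2) = sqrt(137)
arg(z) = arctan(b/a) = arctan(-11/4) (quadrant-adjusted) = -70.02°


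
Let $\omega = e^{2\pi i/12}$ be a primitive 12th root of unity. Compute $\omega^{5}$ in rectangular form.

ω^5 = e^(2πi·5/12) = e^(i·5π/6)
= cos(5π/6) + i sin(5π/6)
= -sqrt(3)/2 + (1/2)i


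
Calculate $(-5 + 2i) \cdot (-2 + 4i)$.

(a1*a2 - b1*b2) + (a1*b2 + b1*a2)i
= (10 - 8) + (-20 + (-4))i
= 2 - 24i


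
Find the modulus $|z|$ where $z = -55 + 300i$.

|z| = sqrt(a^2 + b^2) = sqrt((-55)^2 + 300^2) = sqrt(93025) = 305


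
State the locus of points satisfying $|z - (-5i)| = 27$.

|z - z0| = r describes a circle centered at z0 with radius r
Here z0 = -5i and r = 27
Locus: Circle centered at (0, -5) with radius 27


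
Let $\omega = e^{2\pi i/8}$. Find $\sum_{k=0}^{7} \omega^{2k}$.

Let ζ = ω^2 = e^(2πi·2/8). Since 8 ∤ 2, ζ ≠ 1.
Sum = Σ_{k=0}^{7} ζ^k = (ζ^8 - 1)/(ζ - 1) = (ω^{2·8} - 1)/(ζ - 1) = (1 - 1)/(ζ - 1) = 0


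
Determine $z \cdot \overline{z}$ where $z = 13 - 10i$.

z * conjugate(z) = |z|^2 = a^2 + b^2
= 13^2 + (-10)^2 = 269


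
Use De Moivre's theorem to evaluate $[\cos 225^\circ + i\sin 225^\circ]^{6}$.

By De Moivre: z^n = r^n(cos(nθ) + i sin(nθ))
= 1^6(cos(6*225°) + i sin(6*225°))
= 1(cos 270° + i sin 270°)
= -i


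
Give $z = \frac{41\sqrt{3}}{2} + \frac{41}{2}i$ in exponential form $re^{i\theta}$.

r = |z| = sqrt((41*sqrt(3)/2)^2 + (41/2)^2) = sqrt(5043/4 + 1681/4) = sqrt(1681) = 41
θ = arctan(b/a) = arctan(20.5/35.507) (quadrant-adjusted) = 30° = π/6
z = 41e^(i*π/6)


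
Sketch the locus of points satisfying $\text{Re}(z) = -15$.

Re(z) = x where z = x + yi; the equation x = -15 is satisfied by all points with that x-coordinate
Locus: Vertical line x = -15


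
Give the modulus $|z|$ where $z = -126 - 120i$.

|z| = sqrt(a^2 + b^2) = sqrt((-126)^2 + (-120)^2) = sqrt(30276) = 174


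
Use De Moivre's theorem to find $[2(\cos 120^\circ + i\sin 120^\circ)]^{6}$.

By De Moivre: z^n = r^n(cos(nθ) + i sin(nθ))
= 2^6(cos(6*120°) + i sin(6*120°))
= 64(cos 0° + i sin 0°)
= 64


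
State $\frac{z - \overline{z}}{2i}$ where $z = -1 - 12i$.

z - conjugate(z) = 2bi
(z - conjugate(z))/(2i) = 2bi/(2i) = b = -12


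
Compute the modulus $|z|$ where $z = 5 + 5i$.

|z| = sqrt(a^2 + b^2) = sqrt(5^2 + 5^2) = sqrt(50) = sqrt(50)


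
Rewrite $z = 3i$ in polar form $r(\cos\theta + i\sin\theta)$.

r = |z| = sqrt(a^2 + b^2) = sqrt((0)^2 + (3)^2) = sqrt(0 + 9) = sqrt(9) = 3
a = 0 and b > 0, so z lies on the positive imaginary axis: θ = 90°
z = 3(cos 90° + i sin 90°)


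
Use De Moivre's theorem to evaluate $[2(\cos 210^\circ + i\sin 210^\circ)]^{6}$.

By De Moivre: z^n = r^n(cos(nθ) + i sin(nθ))
= 2^6(cos(6*210°) + i sin(6*210°))
= 64(cos 180° + i sin 180°)
= -64


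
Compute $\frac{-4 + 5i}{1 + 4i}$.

Multiply numerator and denominator by conjugate (1 - 4i):
= (-4 + 5i)(1 - 4i) / (1^2 + 4^2)
= (16 + 21i) / 17
= 16/17 + (21/17)i


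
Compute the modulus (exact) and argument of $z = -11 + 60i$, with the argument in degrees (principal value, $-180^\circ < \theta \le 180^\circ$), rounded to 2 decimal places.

|z| = sqrt((-11)^2 + 60^2) = 61
arg(z) = arctan(b/a) = arctan(60/-11) (quadrant-adjusted) = 100.39°


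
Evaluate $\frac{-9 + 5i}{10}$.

Divisor is real, so divide each part by 10:
= -9/10 + (1/2)i


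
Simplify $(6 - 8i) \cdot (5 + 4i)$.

(a1*a2 - b1*b2) + (a1*b2 + b1*a2)i
= (30 - (-32)) + (24 + (-40))i
= 62 - 16i


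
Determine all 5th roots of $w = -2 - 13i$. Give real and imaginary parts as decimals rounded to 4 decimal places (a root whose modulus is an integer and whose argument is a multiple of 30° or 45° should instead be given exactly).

|w| = sqrt(173) ≈ 13.152946, arg(w) ≈ 261.253838°
Root modulus = sqrt(173)^(1/5) ≈ 1.674189
Root arguments: θ_k = (arg(w) + 360°k)/5 for k = 0, 1, ..., 4
Compute each root as (root modulus)(cos θ_k + i sin θ_k) using full-precision intermediates, then round to 4 decimal places.
Roots: 1.0250 + 1.3238i, -0.9423 + 1.3839i, -1.6073 - 0.4685i, -0.0511 - 1.6734i, 1.5757 - 0.5657i


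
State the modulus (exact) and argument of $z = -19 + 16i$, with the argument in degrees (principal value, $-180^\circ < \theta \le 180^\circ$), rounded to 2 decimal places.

|z| = sqrt((-19)^2 + 16^2) = sqrt(617)
arg(z) = arctan(b/a) = arctan(16/-19) (quadrant-adjusted) = 139.90°


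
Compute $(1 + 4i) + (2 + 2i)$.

(1 + 2) + (4 + 2)i = 3 + 6i


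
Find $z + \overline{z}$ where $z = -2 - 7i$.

z + conjugate(z) = (a + bi) + (a - bi) = 2a
= 2 * (-2) = -4


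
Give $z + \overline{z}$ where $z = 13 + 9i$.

z + conjugate(z) = (a + bi) + (a - bi) = 2a
= 2 * 13 = 26


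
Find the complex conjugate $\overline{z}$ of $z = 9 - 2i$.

If z = a + bi, then conjugate(z) = a - bi
conjugate(9 - 2i) = 9 + 2i


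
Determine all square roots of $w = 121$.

|w| = 121, arg(w) = 0°
Root modulus = 121^(1/2) = 11
Root arguments: θ_k = (0° + 360°k)/2 for k = 0, 1, ..., 1
Roots: 11, -11


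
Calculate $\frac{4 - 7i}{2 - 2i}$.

Multiply numerator and denominator by conjugate (2 + 2i):
= (4 - 7i)(2 + 2i) / (2^2 + (-2)^2)
= (22 - 6i) / 8
Divide through by 2: (11 - 3i) / 4
= 11/4 - (3/4)i


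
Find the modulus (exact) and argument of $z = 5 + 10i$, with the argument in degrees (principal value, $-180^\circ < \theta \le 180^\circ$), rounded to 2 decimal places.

|z| = sqrt(5^2 + 10^2) = sqrt(125)
arg(z) = arctan(b/a) = arctan(10/5) (quadrant-adjusted) = 63.43°


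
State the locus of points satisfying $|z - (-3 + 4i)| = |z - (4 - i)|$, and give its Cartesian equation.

|z - z1| = |z - z2| means z is equidistant from z1 and z2,
i.e. the perpendicular bisector of the segment from (-3, 4) to (4, -1) (midpoint (1/2, 3/2)).
With z = x + yi, square both sides:
(x - (-3))^2 + (y - 4)^2 = (x - 4)^2 + (y - (-1))^2
The x^2 and y^2 terms cancel: 14x + (-10)y = 17 - 25 = -8
Simplify: 7x - 5y = -4
Locus: Perpendicular bisector of the segment from (-3, 4) to (4, -1): the line 7x - 5y = -4


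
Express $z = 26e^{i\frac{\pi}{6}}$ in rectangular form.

a = r cos θ = 26 * sqrt(3)/2 = 13*sqrt(3)
b = r sin θ = 26 * 1/2 = 13
z = 13*sqrt(3) + 13i


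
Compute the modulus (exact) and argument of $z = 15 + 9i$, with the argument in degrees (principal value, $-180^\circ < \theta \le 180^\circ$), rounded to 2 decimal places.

|z| = sqrt(15^2 + 9^2) = sqrt(306)
arg(z) = arctan(b/a) = arctan(9/15) (quadrant-adjusted) = 30.96°


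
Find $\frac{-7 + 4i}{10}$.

Divisor is real, so divide each part by 10:
= -7/10 + (2/5)i


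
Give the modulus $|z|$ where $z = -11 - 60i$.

|z| = sqrt(a^2 + b^2) = sqrt((-11)^2 + (-60)^2) = sqrt(3721) = 61


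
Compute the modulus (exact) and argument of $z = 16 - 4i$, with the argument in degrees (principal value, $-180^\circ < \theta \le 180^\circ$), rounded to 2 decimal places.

|z| = sqrt(16^2 + (-4)^2) = sqrt(272)
arg(z) = arctan(b/a) = arctan(-4/16) (quadrant-adjusted) = -14.04°


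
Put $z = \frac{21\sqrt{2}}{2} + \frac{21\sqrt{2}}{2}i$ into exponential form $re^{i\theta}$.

r = |z| = sqrt((21*sqrt(2)/2)^2 + (21*sqrt(2)/2)^2) = sqrt(441/2 + 441/2) = sqrt(441) = 21
θ = arctan(b/a) = arctan(14.8492/14.8492) (quadrant-adjusted) = 45° = π/4
z = 21e^(i*π/4)


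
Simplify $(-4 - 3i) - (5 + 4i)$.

(-4 - 5) + (-3 - 4)i = -9 - 7i


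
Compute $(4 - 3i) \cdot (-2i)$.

(a1*a2 - b1*b2) + (a1*b2 + b1*a2)i
= (0 - 6) + (-8 + 0)i
= -6 - 8i


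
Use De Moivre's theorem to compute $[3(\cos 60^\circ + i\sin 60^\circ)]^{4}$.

By De Moivre: z^n = r^n(cos(nθ) + i sin(nθ))
= 3^4(cos(4*60°) + i sin(4*60°))
= 81(cos 240° + i sin 240°)
= -81/2 - (81*sqrt(3)/2)i


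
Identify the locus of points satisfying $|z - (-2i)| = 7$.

|z - z0| = r describes a circle centered at z0 with radius r
Here z0 = -2i and r = 7
Locus: Circle centered at (0, -2) with radius 7


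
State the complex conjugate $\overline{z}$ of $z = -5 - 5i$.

If z = a + bi, then conjugate(z) = a - bi
conjugate(-5 - 5i) = -5 + 5i


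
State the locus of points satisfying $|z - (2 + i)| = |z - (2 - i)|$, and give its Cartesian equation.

|z - z1| = |z - z2| means z is equidistant from z1 and z2,
i.e. the perpendicular bisector of the segment from (2, 1) to (2, -1) (midpoint (2, 0)).
With z = x + yi, square both sides:
(x - 2)^2 + (y - 1)^2 = (x - 2)^2 + (y - (-1))^2
The x^2 and y^2 terms cancel: 0x + (-4)y = 5 - 5 = 0
Simplify: y = 0
Locus: Perpendicular bisector of the segment from (2, 1) to (2, -1): the line y = 0


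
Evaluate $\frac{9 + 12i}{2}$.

Divisor is real, so divide each part by 2:
= 9/2 + 6i


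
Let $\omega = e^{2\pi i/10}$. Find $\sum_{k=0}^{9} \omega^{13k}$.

Let ζ = ω^13 = e^(2πi·13/10). Since 10 ∤ 13, ζ ≠ 1.
Sum = Σ_{k=0}^{9} ζ^k = (ζ^10 - 1)/(ζ - 1) = (ω^{13·10} - 1)/(ζ - 1) = (1 - 1)/(ζ - 1) = 0


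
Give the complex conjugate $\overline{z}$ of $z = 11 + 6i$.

If z = a + bi, then conjugate(z) = a - bi
conjugate(11 + 6i) = 11 - 6i


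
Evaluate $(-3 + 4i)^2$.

(a + bi)^2 = a^2 - b^2 + 2abi
= (-3)^2 - 4^2 + 2*(-3)*4i
= -7 - 24i


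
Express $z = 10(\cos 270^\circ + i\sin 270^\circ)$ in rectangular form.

a = r cos θ = 10 * 0 = 0
b = r sin θ = 10 * -1 = -10
z = -10i


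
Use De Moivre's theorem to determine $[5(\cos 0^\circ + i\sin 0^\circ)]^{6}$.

By De Moivre: z^n = r^n(cos(nθ) + i sin(nθ))
= 5^6(cos(6*0°) + i sin(6*0°))
= 15625(cos 0° + i sin 0°)
= 15625


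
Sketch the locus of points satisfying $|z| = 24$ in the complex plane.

|z| = 24 means sqrt(x^2 + y^2) = 24
This is a circle of radius 24 centered at the origin


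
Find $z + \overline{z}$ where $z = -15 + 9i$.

z + conjugate(z) = (a + bi) + (a - bi) = 2a
= 2 * (-15) = -30


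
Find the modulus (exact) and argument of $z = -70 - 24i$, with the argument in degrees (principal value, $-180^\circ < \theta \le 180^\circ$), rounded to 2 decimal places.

|z| = sqrt((-70)^2 + (-24)^2) = 74
arg(z) = arctan(b/a) = arctan(-24/-70) (quadrant-adjusted) = -161.08°


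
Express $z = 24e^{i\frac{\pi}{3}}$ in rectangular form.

a = r cos θ = 24 * 1/2 = 12
b = r sin θ = 24 * sqrt(3)/2 = 12*sqrt(3)
z = 12 + 12*sqrt(3)i


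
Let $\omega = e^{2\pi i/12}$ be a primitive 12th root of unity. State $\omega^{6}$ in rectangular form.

ω^6 = e^(2πi·6/12) = e^(i·1π)
= cos(1π) + i sin(1π)
= -1


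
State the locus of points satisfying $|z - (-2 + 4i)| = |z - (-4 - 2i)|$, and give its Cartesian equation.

|z - z1| = |z - z2| means z is equidistant from z1 and z2,
i.e. the perpendicular bisector of the segment from (-2, 4) to (-4, -2) (midpoint (-3, 1)).
With z = x + yi, square both sides:
(x - (-2))^2 + (y - 4)^2 = (x - (-4))^2 + (y - (-2))^2
The x^2 and y^2 terms cancel: -4x + (-12)y = 20 - 20 = 0
Simplify: x + 3y = 0
Locus: Perpendicular bisector of the segment from (-2, 4) to (-4, -2): the line x + 3y = 0


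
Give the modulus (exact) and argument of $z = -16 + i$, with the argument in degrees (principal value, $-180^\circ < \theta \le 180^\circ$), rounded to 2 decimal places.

|z| = sqrt((-16)^2 + 1^2) = sqrt(257)
arg(z) = arctan(b/a) = arctan(1/-16) (quadrant-adjusted) = 176.42°


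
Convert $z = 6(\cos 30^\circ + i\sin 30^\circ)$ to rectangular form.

a = r cos θ = 6 * sqrt(3)/2 = 3*sqrt(3)
b = r sin θ = 6 * 1/2 = 3
z = 3*sqrt(3) + 3i


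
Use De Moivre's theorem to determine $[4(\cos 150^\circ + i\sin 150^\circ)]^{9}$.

By De Moivre: z^n = r^n(cos(nθ) + i sin(nθ))
= 4^9(cos(9*150°) + i sin(9*150°))
= 262144(cos 270° + i sin 270°)
= -262144i


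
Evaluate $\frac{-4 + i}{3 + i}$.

Multiply numerator and denominator by conjugate (3 - i):
= (-4 + i)(3 - i) / (3^2 + 1^2)
= (-11 + 7i) / 10
= -11/10 + (7/10)i


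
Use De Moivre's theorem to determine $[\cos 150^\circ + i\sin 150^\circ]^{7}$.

By De Moivre: z^n = r^n(cos(nθ) + i sin(nθ))
= 1^7(cos(7*150°) + i sin(7*150°))
= 1(cos 330° + i sin 330°)
= sqrt(3)/2 - (1/2)i


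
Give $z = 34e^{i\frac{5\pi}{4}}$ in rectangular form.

a = r cos θ = 34 * -sqrt(2)/2 = -17*sqrt(2)
b = r sin θ = 34 * -sqrt(2)/2 = -17*sqrt(2)
z = -17*sqrt(2) - 17*sqrt(2)i


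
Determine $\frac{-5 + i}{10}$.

Divisor is real, so divide each part by 10:
= -1/2 + (1/10)i


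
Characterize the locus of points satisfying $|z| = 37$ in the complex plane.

|z| = 37 means sqrt(x^2 + y^2) = 37
This is a circle of radius 37 centered at the origin


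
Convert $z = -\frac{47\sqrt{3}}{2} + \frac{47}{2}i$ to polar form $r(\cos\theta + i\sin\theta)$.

r = |z| = sqrt(a^2 + b^2) = sqrt((-47*sqrt(3)/2)^2 + (47/2)^2) = sqrt(6627/4 + 2209/4) = sqrt(2209) = 47
θ = arctan(b/a) = arctan(23.5/-40.7032) (quadrant-adjusted) = 150°
z = 47(cos 150° + i sin 150°)


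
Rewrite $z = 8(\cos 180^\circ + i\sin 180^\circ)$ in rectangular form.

a = r cos θ = 8 * -1 = -8
b = r sin θ = 8 * 0 = 0
z = -8


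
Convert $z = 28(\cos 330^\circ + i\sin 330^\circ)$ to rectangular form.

a = r cos θ = 28 * sqrt(3)/2 = 14*sqrt(3)
b = r sin θ = 28 * -1/2 = -14
z = 14*sqrt(3) - 14i


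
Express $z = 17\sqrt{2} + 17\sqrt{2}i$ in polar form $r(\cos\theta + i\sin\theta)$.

r = |z| = sqrt(a^2 + b^2) = sqrt((17*sqrt(2))^2 + (17*sqrt(2))^2) = sqrt(578 + 578) = sqrt(1156) = 34
θ = arctan(b/a) = arctan(24.0416/24.0416) (quadrant-adjusted) = 45°
z = 34(cos 45° + i sin 45°)


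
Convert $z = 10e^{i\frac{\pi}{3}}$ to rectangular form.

a = r cos θ = 10 * 1/2 = 5
b = r sin θ = 10 * sqrt(3)/2 = 5*sqrt(3)
z = 5 + 5*sqrt(3)i


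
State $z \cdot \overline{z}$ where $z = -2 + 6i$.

z * conjugate(z) = |z|^2 = a^2 + b^2
= (-2)^2 + 6^2 = 40


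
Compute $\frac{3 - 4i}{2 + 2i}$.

Multiply numerator and denominator by conjugate (2 - 2i):
= (3 - 4i)(2 - 2i) / (2^2 + 2^2)
= (-2 - 14i) / 8
Divide through by 2: (-1 - 7i) / 4
= -1/4 - (7/4)i


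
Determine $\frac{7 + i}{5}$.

Divisor is real, so divide each part by 5:
= 7/5 + (1/5)i


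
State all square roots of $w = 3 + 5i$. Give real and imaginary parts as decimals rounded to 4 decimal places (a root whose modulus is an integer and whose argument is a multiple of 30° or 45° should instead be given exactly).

|w| = sqrt(34) ≈ 5.830952, arg(w) ≈ 59.036243°
Root modulus = sqrt(34)^(1/2) ≈ 2.414736
Root arguments: θ_k = (arg(w) + 360°k)/2 for k = 0, 1, ..., 1
Compute each root as (root modulus)(cos θ_k + i sin θ_k) using full-precision intermediates, then round to 4 decimal places.
Roots: 2.1013 + 1.1897i, -2.1013 - 1.1897i


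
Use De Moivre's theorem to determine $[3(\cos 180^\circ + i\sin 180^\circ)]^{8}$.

By De Moivre: z^n = r^n(cos(nθ) + i sin(nθ))
= 3^8(cos(8*180°) + i sin(8*180°))
= 6561(cos 0° + i sin 0°)
= 6561


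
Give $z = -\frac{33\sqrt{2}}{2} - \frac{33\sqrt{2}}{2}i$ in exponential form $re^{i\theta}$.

r = |z| = sqrt((-33*sqrt(2)/2)^2 + (-33*sqrt(2)/2)^2) = sqrt(1089/2 + 1089/2) = sqrt(1089) = 33
θ = arctan(b/a) = arctan(-23.3345/-23.3345) (quadrant-adjusted) = 225° = 5π/4
z = 33e^(i*5π/4)


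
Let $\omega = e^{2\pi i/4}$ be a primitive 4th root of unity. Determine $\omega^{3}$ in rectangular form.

ω^3 = e^(2πi·3/4) = e^(i·3π/2)
= cos(3π/2) + i sin(3π/2)
= -i


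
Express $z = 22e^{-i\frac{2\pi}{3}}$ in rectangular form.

a = r cos θ = 22 * -1/2 = -11
b = r sin θ = 22 * -sqrt(3)/2 = -11*sqrt(3)
z = -11 - 11*sqrt(3)i


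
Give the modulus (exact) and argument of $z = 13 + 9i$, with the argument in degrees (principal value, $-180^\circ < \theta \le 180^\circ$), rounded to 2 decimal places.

|z| = sqrt(13^2 + 9^2) = sqrt(250)
arg(z) = arctan(b/a) = arctan(9/13) (quadrant-adjusted) = 34.70°


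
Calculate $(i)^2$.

(a + bi)^2 = a^2 - b^2 + 2abi
= 0^2 - 1^2 + 2*0*1i
= -1


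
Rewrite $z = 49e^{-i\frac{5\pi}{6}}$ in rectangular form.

a = r cos θ = 49 * -sqrt(3)/2 = -49*sqrt(3)/2
b = r sin θ = 49 * -1/2 = -49/2
z = -49*sqrt(3)/2 - (49/2)i


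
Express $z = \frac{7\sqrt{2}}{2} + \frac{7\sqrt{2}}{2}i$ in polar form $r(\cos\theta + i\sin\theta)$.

r = |z| = sqrt(a^2 + b^2) = sqrt((7*sqrt(2)/2)^2 + (7*sqrt(2)/2)^2) = sqrt(49/2 + 49/2) = sqrt(49) = 7
θ = arctan(b/a) = arctan(4.9497/4.9497) (quadrant-adjusted) = 45°
z = 7(cos 45° + i sin 45°)


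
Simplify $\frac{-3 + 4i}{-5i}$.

Multiply numerator and denominator by conjugate (5i):
= (-3 + 4i)(5i) / (0^2 + (-5)^2)
= (-20 - 15i) / 25
Divide through by 5: (-4 - 3i) / 5
= -4/5 - (3/5)i
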